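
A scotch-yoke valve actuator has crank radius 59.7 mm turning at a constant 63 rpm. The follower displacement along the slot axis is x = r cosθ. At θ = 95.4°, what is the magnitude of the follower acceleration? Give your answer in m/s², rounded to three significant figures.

0.245

ω = 6.597 rad/s (from 63 rpm).
x = r cosθ ⇒ ẍ = −rω² cosθ (ω constant).
|a| = rω²|cosθ| = 0.0597·(6.597)²·|cos 95.4°| = 0.24453 m/s².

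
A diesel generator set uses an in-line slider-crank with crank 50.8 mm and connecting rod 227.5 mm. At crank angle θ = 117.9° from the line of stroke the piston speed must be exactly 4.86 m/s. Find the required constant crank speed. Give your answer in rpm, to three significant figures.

For an in-line slider-crank, |v_piston| = rω|sinθ|·[1 + r cosθ/√(L² − r² sin²θ)].
With r = 0.0508 m, L = 0.2275 m, θ = 117.9°: the bracketed kinematic factor |dx/dθ| = 0.04011 m.
ω = v/|dx/dθ| = 4.86/0.04011 = 121.17 rad/s.
N = 60ω/(2π) = 1157.1 rpm.

1160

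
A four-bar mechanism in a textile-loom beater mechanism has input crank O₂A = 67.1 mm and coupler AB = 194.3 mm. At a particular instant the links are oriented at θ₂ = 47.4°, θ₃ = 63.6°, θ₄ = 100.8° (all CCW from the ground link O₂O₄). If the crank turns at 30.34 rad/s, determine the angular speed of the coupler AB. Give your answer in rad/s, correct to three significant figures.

13.9

ω₂ = 30.34 rad/s
Differentiating the loop-closure r₂e^{iθ₂}+r₃e^{iθ₃}=r₁+r₄e^{iθ₄} gives r₂ω₂e^{iθ₂}+r₃ω₃e^{iθ₃}=r₄ω₄e^{iθ₄}.
Eliminating the other unknown: ω₃ = r₂ω₂ sin(θ₄−θ₂) / [r₃ sin(θ₃−θ₄)].
Numerator sine = +0.80282; denominator sine = -0.60460.
Result = 0.0671·30.34·(+0.80282) / (0.1943·(-0.60460)) = -13.913 rad/s; magnitude 13.913 rad/s.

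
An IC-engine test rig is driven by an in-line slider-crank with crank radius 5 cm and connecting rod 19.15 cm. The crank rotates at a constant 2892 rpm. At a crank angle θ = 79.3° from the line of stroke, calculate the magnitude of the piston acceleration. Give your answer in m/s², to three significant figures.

ω = 2π·2892/60 = 302.8 rad/s
x(θ) = r cosθ + √(L² − r² sin²θ); with ω constant, a = ω²·d²x/dθ².
d²x/dθ² = −r cosθ − r²(cos2θ)/√u − r⁴ sin²2θ/(4u^{3/2}),  u = L² − r² sin²θ = 0.0342584 m².
Substituting r = 0.05 m, L = 0.1915 m, θ = 79.3°: d²x/dθ² = +0.0032596 m.
a = ω²·d²x/dθ² = (302.8)²·(+0.0032596) = +298.96 m/s²;  |a| = 298.96 m/s².

299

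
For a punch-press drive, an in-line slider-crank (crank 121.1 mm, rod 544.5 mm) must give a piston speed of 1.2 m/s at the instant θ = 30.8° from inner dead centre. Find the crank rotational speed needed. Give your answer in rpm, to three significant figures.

For an in-line slider-crank, |v_piston| = rω|sinθ|·[1 + r cosθ/√(L² − r² sin²θ)].
With r = 0.1211 m, L = 0.5445 m, θ = 30.8°: the bracketed kinematic factor |dx/dθ| = 0.073932 m.
ω = v/|dx/dθ| = 1.2/0.073932 = 16.231 rad/s.
N = 60ω/(2π) = 155 rpm.

155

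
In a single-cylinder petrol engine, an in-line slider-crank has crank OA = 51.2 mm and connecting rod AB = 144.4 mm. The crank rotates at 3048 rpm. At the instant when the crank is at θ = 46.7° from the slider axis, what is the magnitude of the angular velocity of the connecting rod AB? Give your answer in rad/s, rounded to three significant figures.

ω = 319.2 rad/s (converted from 3048 rpm).
The rod makes angle φ with the slider axis where L sinφ = r sinθ; differentiating, L cosφ·φ̇ = r ω cosθ.
L cosφ = √(L² − r² sin²θ) = 0.13951 m.
|ω_rod| = r ω |cosθ| / √(L² − r² sin²θ) = 0.0512·319.2·0.68582/0.13951 = 80.338 rad/s.

80.3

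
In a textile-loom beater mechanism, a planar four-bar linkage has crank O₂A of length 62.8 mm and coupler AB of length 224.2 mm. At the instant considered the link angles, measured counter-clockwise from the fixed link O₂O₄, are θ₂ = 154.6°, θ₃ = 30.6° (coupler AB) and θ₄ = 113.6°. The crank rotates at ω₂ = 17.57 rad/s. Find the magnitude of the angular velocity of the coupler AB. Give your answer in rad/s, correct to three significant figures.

ω₂ = 17.57 rad/s
Differentiating the loop-closure r₂e^{iθ₂}+r₃e^{iθ₃}=r₁+r₄e^{iθ₄} gives r₂ω₂e^{iθ₂}+r₃ω₃e^{iθ₃}=r₄ω₄e^{iθ₄}.
Eliminating the other unknown: ω₃ = r₂ω₂ sin(θ₄−θ₂) / [r₃ sin(θ₃−θ₄)].
Numerator sine = -0.65606; denominator sine = -0.99255.
Result = 0.0628·17.57·(-0.65606) / (0.2242·(-0.99255)) = +3.253 rad/s; magnitude 3.253 rad/s.

3.25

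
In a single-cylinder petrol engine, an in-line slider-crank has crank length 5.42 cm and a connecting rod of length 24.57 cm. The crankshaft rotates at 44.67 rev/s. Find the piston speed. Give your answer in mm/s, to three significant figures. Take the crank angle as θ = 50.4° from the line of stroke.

ω = 2π·44.7 = 280.7 rad/s
For an in-line slider-crank, x = r cosθ + √(L² − r² sin²θ), so v = −rω sinθ·[1 + r cosθ/√(L² − r² sin²θ)].
With r = 0.0542 m, L = 0.2457 m, θ = 50.4°: √(L² − r² sin²θ) = 0.24212 m.
v = −0.0542·280.7·0.77051·[1 + 0.0542·0.63742/0.24212] = -13.394 m/s.
|v| = 13.394 m/s = 13394 mm/s.

13400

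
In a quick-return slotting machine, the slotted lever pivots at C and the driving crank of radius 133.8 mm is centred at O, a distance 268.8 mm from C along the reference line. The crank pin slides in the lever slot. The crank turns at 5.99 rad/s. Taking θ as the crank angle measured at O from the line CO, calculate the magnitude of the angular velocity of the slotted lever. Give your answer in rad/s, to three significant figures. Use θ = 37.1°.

ω = 5.99 rad/s
Crank pin A relative to C: A = (d + r cosθ, r sinθ); lever angle φ = atan2(r sinθ, d + r cosθ).
Differentiating tanφ: φ̇ = rω(d cosθ + r)/(d² + r² + 2dr cosθ).
d² + r² + 2dr cosθ = |CA|² = 0.147527 m²;  d cosθ + r = +0.34819 m.
|ω_lever| = |0.1338·5.99·+0.34819| / 0.147527 = 1.8916 rad/s.

1.89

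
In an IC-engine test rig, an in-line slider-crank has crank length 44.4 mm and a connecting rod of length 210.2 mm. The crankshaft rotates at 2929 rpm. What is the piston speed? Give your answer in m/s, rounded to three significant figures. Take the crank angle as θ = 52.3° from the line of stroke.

12.2

ω = 2π·2929/60 = 306.7 rad/s
For an in-line slider-crank, x = r cosθ + √(L² − r² sin²θ), so v = −rω sinθ·[1 + r cosθ/√(L² − r² sin²θ)].
With r = 0.0444 m, L = 0.2102 m, θ = 52.3°: √(L² − r² sin²θ) = 0.20724 m.
v = −0.0444·306.7·0.79122·[1 + 0.0444·0.61153/0.20724] = -12.187 m/s.
|v| = 12.187 m/s.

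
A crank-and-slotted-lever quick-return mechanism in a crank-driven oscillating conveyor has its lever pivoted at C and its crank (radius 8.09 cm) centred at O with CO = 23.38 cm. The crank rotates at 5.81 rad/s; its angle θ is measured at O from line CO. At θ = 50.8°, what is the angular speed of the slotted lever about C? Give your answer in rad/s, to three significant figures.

1.26

ω = 5.81 rad/s
Crank pin A relative to C: A = (d + r cosθ, r sinθ); lever angle φ = atan2(r sinθ, d + r cosθ).
Differentiating tanφ: φ̇ = rω(d cosθ + r)/(d² + r² + 2dr cosθ).
d² + r² + 2dr cosθ = |CA|² = 0.0851162 m²;  d cosθ + r = +0.22867 m.
|ω_lever| = |0.0809·5.81·+0.22867| / 0.0851162 = 1.2628 rad/s.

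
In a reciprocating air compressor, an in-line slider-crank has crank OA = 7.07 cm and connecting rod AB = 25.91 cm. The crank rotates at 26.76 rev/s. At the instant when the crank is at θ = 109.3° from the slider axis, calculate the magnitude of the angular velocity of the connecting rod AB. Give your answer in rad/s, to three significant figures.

ω = 168.1 rad/s (converted from 26.76 rev/s).
The rod makes angle φ with the slider axis where L sinφ = r sinθ; differentiating, L cosφ·φ̇ = r ω cosθ.
L cosφ = √(L² − r² sin²θ) = 0.25036 m.
|ω_rod| = r ω |cosθ| / √(L² − r² sin²θ) = 0.0707·168.1·0.33051/0.25036 = 15.693 rad/s.

15.7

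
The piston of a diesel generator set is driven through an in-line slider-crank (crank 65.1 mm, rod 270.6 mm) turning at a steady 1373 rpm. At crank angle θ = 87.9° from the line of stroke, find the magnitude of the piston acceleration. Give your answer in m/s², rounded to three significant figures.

283

ω = 2π·1373/60 = 143.8 rad/s
x(θ) = r cosθ + √(L² − r² sin²θ); with ω constant, a = ω²·d²x/dθ².
d²x/dθ² = −r cosθ − r²(cos2θ)/√u − r⁴ sin²2θ/(4u^{3/2}),  u = L² − r² sin²θ = 0.068992 m².
Substituting r = 0.0651 m, L = 0.2706 m, θ = 87.9°: d²x/dθ² = +0.013705 m.
a = ω²·d²x/dθ² = (143.8)²·(+0.013705) = +283.31 m/s²;  |a| = 283.31 m/s².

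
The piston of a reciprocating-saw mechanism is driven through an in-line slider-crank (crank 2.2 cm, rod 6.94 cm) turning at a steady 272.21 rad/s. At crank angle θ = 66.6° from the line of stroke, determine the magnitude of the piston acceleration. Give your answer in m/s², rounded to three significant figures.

ω = 272.2 rad/s
x(θ) = r cosθ + √(L² − r² sin²θ); with ω constant, a = ω²·d²x/dθ².
d²x/dθ² = −r cosθ − r²(cos2θ)/√u − r⁴ sin²2θ/(4u^{3/2}),  u = L² − r² sin²θ = 0.0044087 m².
Substituting r = 0.022 m, L = 0.0694 m, θ = 66.6°: d²x/dθ² = -0.0038536 m.
a = ω²·d²x/dθ² = (272.2)²·(-0.0038536) = -285.55 m/s²;  |a| = 285.55 m/s².

286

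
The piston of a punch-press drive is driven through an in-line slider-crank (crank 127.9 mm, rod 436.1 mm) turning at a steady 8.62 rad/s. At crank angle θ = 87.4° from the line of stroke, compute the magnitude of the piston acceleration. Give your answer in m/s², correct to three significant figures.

2.47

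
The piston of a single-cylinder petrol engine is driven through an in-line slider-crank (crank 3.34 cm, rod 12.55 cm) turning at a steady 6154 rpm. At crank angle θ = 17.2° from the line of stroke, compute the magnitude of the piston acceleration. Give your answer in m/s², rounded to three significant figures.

ω = 2π·6154/60 = 644.4 rad/s
x(θ) = r cosθ + √(L² − r² sin²θ); with ω constant, a = ω²·d²x/dθ².
d²x/dθ² = −r cosθ − r²(cos2θ)/√u − r⁴ sin²2θ/(4u^{3/2}),  u = L² − r² sin²θ = 0.0156527 m².
Substituting r = 0.0334 m, L = 0.1255 m, θ = 17.2°: d²x/dθ² = -0.039314 m.
a = ω²·d²x/dθ² = (644.4)²·(-0.039314) = -16328 m/s²;  |a| = 16328 m/s².

16300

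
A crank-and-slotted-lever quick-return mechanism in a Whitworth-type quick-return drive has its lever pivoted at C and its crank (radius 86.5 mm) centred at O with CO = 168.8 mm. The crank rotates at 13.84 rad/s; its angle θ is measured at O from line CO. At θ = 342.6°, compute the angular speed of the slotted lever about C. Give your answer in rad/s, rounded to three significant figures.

4.64

ω = 13.84 rad/s
Crank pin A relative to C: A = (d + r cosθ, r sinθ); lever angle φ = atan2(r sinθ, d + r cosθ).
Differentiating tanφ: φ̇ = rω(d cosθ + r)/(d² + r² + 2dr cosθ).
d² + r² + 2dr cosθ = |CA|² = 0.0638418 m²;  d cosθ + r = +0.24758 m.
|ω_lever| = |0.0865·13.84·+0.24758| / 0.0638418 = 4.6425 rad/s.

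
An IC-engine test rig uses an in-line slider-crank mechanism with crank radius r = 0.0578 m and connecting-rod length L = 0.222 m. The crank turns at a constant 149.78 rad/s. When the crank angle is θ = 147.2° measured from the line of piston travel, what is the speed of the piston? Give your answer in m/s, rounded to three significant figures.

3.65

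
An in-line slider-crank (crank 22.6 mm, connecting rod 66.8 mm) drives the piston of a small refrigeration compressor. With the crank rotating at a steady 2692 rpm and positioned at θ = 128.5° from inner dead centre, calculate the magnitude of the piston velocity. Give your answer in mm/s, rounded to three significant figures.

ω = 2π·2692/60 = 281.9 rad/s
For an in-line slider-crank, x = r cosθ + √(L² − r² sin²θ), so v = −rω sinθ·[1 + r cosθ/√(L² − r² sin²θ)].
With r = 0.0226 m, L = 0.0668 m, θ = 128.5°: √(L² − r² sin²θ) = 0.064416 m.
v = −0.0226·281.9·0.78261·[1 + 0.0226·-0.62251/0.064416] = -3.8971 m/s.
|v| = 3.8971 m/s = 3897.1 mm/s.

3900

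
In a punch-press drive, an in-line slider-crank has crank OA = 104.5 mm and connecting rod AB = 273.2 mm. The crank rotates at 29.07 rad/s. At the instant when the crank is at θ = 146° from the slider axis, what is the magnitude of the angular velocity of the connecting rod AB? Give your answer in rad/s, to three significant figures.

9.44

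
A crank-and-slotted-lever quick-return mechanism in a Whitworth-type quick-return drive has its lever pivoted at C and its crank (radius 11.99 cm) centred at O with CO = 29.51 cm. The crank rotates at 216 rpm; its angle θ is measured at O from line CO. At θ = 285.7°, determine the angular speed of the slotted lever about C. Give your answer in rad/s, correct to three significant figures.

4.49

ω = 22.62 rad/s (from 216 rpm).
Crank pin A relative to C: A = (d + r cosθ, r sinθ); lever angle φ = atan2(r sinθ, d + r cosθ).
Differentiating tanφ: φ̇ = rω(d cosθ + r)/(d² + r² + 2dr cosθ).
d² + r² + 2dr cosθ = |CA|² = 0.120609 m²;  d cosθ + r = +0.19975 m.
|ω_lever| = |0.1199·22.62·+0.19975| / 0.120609 = 4.4918 rad/s.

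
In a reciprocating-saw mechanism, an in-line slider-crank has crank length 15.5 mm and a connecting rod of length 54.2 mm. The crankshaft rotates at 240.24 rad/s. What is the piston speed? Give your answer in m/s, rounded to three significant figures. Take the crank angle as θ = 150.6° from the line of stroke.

ω = 240.2 rad/s
For an in-line slider-crank, x = r cosθ + √(L² − r² sin²θ), so v = −rω sinθ·[1 + r cosθ/√(L² − r² sin²θ)].
With r = 0.0155 m, L = 0.0542 m, θ = 150.6°: √(L² − r² sin²θ) = 0.053663 m.
v = −0.0155·240.2·0.49090·[1 + 0.0155·-0.87121/0.053663] = -1.368 m/s.
|v| = 1.368 m/s.

1.37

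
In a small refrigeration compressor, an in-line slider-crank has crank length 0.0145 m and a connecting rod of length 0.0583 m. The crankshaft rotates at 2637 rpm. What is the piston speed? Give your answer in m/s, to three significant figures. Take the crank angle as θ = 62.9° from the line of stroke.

ω = 2π·2637/60 = 276.1 rad/s
For an in-line slider-crank, x = r cosθ + √(L² − r² sin²θ), so v = −rω sinθ·[1 + r cosθ/√(L² − r² sin²θ)].
With r = 0.0145 m, L = 0.0583 m, θ = 62.9°: √(L² − r² sin²θ) = 0.056853 m.
v = −0.0145·276.1·0.89021·[1 + 0.0145·0.45554/0.056853] = -3.9787 m/s.
|v| = 3.9787 m/s.

3.98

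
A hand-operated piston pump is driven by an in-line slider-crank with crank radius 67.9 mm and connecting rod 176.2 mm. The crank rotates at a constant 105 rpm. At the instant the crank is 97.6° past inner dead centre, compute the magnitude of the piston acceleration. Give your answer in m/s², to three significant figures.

4.38

ω = 2π·105/60 = 11 rad/s
x(θ) = r cosθ + √(L² − r² sin²θ); with ω constant, a = ω²·d²x/dθ².
d²x/dθ² = −r cosθ − r²(cos2θ)/√u − r⁴ sin²2θ/(4u^{3/2}),  u = L² − r² sin²θ = 0.0265167 m².
Substituting r = 0.0679 m, L = 0.1762 m, θ = 97.6°: d²x/dθ² = +0.036218 m.
a = ω²·d²x/dθ² = (11)²·(+0.036218) = +4.3788 m/s²;  |a| = 4.3788 m/s².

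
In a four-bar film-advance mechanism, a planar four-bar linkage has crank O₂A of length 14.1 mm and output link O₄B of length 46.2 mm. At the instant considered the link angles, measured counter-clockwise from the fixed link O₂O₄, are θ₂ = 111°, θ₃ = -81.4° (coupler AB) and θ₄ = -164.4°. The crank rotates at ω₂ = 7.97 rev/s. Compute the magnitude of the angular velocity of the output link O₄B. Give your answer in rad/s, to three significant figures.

ω₂ = 50.08 rad/s (from 7.97 rev/s).
Differentiating the loop-closure r₂e^{iθ₂}+r₃e^{iθ₃}=r₁+r₄e^{iθ₄} gives r₂ω₂e^{iθ₂}+r₃ω₃e^{iθ₃}=r₄ω₄e^{iθ₄}.
Eliminating the other unknown: ω₄ = r₂ω₂ sin(θ₂−θ₃) / [r₄ sin(θ₄−θ₃)].
Numerator sine = -0.21474; denominator sine = -0.99255.
Result = 0.0141·50.08·(-0.21474) / (0.0462·(-0.99255)) = +3.3065 rad/s; magnitude 3.3065 rad/s.

3.31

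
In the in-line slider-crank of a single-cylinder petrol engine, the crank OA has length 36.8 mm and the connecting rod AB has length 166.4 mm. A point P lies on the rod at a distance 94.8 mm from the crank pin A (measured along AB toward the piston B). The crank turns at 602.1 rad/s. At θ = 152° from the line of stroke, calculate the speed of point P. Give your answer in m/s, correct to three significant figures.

12.5

ω = 602.1 rad/s.  Crank-pin speed |V_A| = rω = 22.157 m/s, perpendicular to OA.
Rod angle: sinφ = −(r/L) sinθ ⇒ φ = -5.959°; ω_rod = −rω cosθ/√(L²−r²sin²θ) = +118.21 rad/s.
V_P = V_A + ω_rod × AP, with AP = 0.0948 m along the rod.
Components: V_Px = −rω sinθ − a·ω_rod·sinφ = -9.2387 m/s;  V_Py = rω cosθ + a·ω_rod·cosφ = -8.418 m/s.
|V_P| = √(V_Px² + V_Py²) = 12.499 m/s.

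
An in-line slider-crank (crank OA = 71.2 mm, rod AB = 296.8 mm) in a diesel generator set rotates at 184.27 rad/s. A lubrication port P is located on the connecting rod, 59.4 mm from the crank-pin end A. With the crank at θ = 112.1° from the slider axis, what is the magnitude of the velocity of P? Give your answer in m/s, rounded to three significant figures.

ω = 184.3 rad/s.  Crank-pin speed |V_A| = rω = 13.12 m/s, perpendicular to OA.
Rod angle: sinφ = −(r/L) sinθ ⇒ φ = -12.842°; ω_rod = −rω cosθ/√(L²−r²sin²θ) = +17.058 rad/s.
V_P = V_A + ω_rod × AP, with AP = 0.0594 m along the rod.
Components: V_Px = −rω sinθ − a·ω_rod·sinφ = -11.931 m/s;  V_Py = rω cosθ + a·ω_rod·cosφ = -3.9482 m/s.
|V_P| = √(V_Px² + V_Py²) = 12.567 m/s.

12.6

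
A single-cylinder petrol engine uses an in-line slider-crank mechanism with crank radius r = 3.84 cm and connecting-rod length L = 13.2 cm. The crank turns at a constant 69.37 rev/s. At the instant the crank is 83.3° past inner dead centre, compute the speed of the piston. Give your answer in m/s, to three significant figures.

17.2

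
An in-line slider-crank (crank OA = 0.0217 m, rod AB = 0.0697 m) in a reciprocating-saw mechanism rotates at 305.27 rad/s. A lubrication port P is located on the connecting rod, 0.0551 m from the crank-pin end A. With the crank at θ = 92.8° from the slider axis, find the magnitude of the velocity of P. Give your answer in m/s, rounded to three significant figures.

6.53

ω = 305.3 rad/s.  Crank-pin speed |V_A| = rω = 6.6244 m/s, perpendicular to OA.
Rod angle: sinφ = −(r/L) sinθ ⇒ φ = -18.117°; ω_rod = −rω cosθ/√(L²−r²sin²θ) = +4.8849 rad/s.
V_P = V_A + ω_rod × AP, with AP = 0.0551 m along the rod.
Components: V_Px = −rω sinθ − a·ω_rod·sinφ = -6.5328 m/s;  V_Py = rω cosθ + a·ω_rod·cosφ = -0.067784 m/s.
|V_P| = √(V_Px² + V_Py²) = 6.5331 m/s.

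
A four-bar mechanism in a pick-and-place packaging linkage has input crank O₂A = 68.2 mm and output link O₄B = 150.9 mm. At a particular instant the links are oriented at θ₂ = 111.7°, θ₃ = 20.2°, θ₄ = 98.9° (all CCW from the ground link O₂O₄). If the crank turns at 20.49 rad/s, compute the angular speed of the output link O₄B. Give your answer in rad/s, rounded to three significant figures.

9.44

ω₂ = 20.49 rad/s
Differentiating the loop-closure r₂e^{iθ₂}+r₃e^{iθ₃}=r₁+r₄e^{iθ₄} gives r₂ω₂e^{iθ₂}+r₃ω₃e^{iθ₃}=r₄ω₄e^{iθ₄}.
Eliminating the other unknown: ω₄ = r₂ω₂ sin(θ₂−θ₃) / [r₄ sin(θ₄−θ₃)].
Numerator sine = +0.99966; denominator sine = +0.98061.
Result = 0.0682·20.49·(+0.99966) / (0.1509·(+0.98061)) = +9.4404 rad/s; magnitude 9.4404 rad/s.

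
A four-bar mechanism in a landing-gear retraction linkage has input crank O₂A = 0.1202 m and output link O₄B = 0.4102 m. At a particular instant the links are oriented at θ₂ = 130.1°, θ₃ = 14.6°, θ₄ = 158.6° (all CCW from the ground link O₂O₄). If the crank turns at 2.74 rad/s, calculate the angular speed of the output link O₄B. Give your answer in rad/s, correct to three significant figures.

ω₂ = 2.74 rad/s
Differentiating the loop-closure r₂e^{iθ₂}+r₃e^{iθ₃}=r₁+r₄e^{iθ₄} gives r₂ω₂e^{iθ₂}+r₃ω₃e^{iθ₃}=r₄ω₄e^{iθ₄}.
Eliminating the other unknown: ω₄ = r₂ω₂ sin(θ₂−θ₃) / [r₄ sin(θ₄−θ₃)].
Numerator sine = +0.90259; denominator sine = +0.58779.
Result = 0.1202·2.74·(+0.90259) / (0.4102·(+0.58779)) = +1.2329 rad/s; magnitude 1.2329 rad/s.

1.23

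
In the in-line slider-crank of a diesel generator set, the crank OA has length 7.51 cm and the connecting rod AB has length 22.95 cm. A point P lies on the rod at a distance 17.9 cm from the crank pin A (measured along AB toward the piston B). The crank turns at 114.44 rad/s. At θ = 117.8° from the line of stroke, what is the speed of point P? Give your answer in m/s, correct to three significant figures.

6.72

ω = 114.4 rad/s.  Crank-pin speed |V_A| = rω = 8.5944 m/s, perpendicular to OA.
Rod angle: sinφ = −(r/L) sinθ ⇒ φ = -16.826°; ω_rod = −rω cosθ/√(L²−r²sin²θ) = +18.247 rad/s.
V_P = V_A + ω_rod × AP, with AP = 0.179 m along the rod.
Components: V_Px = −rω sinθ − a·ω_rod·sinφ = -6.657 m/s;  V_Py = rω cosθ + a·ω_rod·cosφ = -0.88201 m/s.
|V_P| = √(V_Px² + V_Py²) = 6.7152 m/s.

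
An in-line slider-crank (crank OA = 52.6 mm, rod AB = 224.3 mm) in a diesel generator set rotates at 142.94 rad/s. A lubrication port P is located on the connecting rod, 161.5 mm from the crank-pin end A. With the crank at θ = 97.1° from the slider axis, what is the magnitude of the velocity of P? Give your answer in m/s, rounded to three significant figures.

7.31

ω = 142.9 rad/s.  Crank-pin speed |V_A| = rω = 7.5186 m/s, perpendicular to OA.
Rod angle: sinφ = −(r/L) sinθ ⇒ φ = -13.457°; ω_rod = −rω cosθ/√(L²−r²sin²θ) = +4.2601 rad/s.
V_P = V_A + ω_rod × AP, with AP = 0.1615 m along the rod.
Components: V_Px = −rω sinθ − a·ω_rod·sinφ = -7.3009 m/s;  V_Py = rω cosθ + a·ω_rod·cosφ = -0.26019 m/s.
|V_P| = √(V_Px² + V_Py²) = 7.3055 m/s.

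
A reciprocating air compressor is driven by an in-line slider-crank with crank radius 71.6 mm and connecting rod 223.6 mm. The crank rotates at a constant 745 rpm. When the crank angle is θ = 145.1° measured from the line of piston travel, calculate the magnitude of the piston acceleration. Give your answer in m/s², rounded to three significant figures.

305

ω = 2π·745/60 = 78.02 rad/s
x(θ) = r cosθ + √(L² − r² sin²θ); with ω constant, a = ω²·d²x/dθ².
d²x/dθ² = −r cosθ − r²(cos2θ)/√u − r⁴ sin²2θ/(4u^{3/2}),  u = L² − r² sin²θ = 0.0483188 m².
Substituting r = 0.0716 m, L = 0.2236 m, θ = 145.1°: d²x/dθ² = +0.050125 m.
a = ω²·d²x/dθ² = (78.02)²·(+0.050125) = +305.09 m/s²;  |a| = 305.09 m/s².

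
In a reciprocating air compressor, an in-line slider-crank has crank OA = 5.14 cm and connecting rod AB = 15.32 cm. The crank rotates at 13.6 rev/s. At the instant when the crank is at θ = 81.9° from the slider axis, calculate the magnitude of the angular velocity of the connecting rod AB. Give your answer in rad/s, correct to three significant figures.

4.28

ω = 85.45 rad/s (converted from 13.6 rev/s).
The rod makes angle φ with the slider axis where L sinφ = r sinθ; differentiating, L cosφ·φ̇ = r ω cosθ.
L cosφ = √(L² − r² sin²θ) = 0.1445 m.
|ω_rod| = r ω |cosθ| / √(L² − r² sin²θ) = 0.0514·85.45·0.14090/0.1445 = 4.2828 rad/s.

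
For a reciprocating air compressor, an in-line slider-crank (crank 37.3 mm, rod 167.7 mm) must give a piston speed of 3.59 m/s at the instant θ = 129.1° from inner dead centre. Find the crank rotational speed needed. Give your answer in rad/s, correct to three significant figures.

145

For an in-line slider-crank, |v_piston| = rω|sinθ|·[1 + r cosθ/√(L² − r² sin²θ)].
With r = 0.0373 m, L = 0.1677 m, θ = 129.1°: the bracketed kinematic factor |dx/dθ| = 0.024824 m.
ω = v/|dx/dθ| = 3.59/0.024824 = 144.62 rad/s.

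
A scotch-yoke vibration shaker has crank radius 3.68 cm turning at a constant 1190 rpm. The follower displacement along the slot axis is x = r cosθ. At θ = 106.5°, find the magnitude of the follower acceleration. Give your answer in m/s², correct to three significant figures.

162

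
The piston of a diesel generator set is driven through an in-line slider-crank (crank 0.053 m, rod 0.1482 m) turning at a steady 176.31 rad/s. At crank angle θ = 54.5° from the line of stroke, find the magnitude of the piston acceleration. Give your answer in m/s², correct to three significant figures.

775

ω = 176.3 rad/s
x(θ) = r cosθ + √(L² − r² sin²θ); with ω constant, a = ω²·d²x/dθ².
d²x/dθ² = −r cosθ − r²(cos2θ)/√u − r⁴ sin²2θ/(4u^{3/2}),  u = L² − r² sin²θ = 0.0201015 m².
Substituting r = 0.053 m, L = 0.1482 m, θ = 54.5°: d²x/dθ² = -0.024946 m.
a = ω²·d²x/dθ² = (176.3)²·(-0.024946) = -775.44 m/s²;  |a| = 775.44 m/s².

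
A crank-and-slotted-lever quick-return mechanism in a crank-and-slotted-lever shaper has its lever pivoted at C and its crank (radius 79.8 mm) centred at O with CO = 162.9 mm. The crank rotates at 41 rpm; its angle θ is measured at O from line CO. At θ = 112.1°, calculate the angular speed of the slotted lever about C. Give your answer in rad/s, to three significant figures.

ω = 4.294 rad/s (from 41 rpm).
Crank pin A relative to C: A = (d + r cosθ, r sinθ); lever angle φ = atan2(r sinθ, d + r cosθ).
Differentiating tanφ: φ̇ = rω(d cosθ + r)/(d² + r² + 2dr cosθ).
d² + r² + 2dr cosθ = |CA|² = 0.0231231 m²;  d cosθ + r = +0.018513 m.
|ω_lever| = |0.0798·4.294·+0.018513| / 0.0231231 = 0.27431 rad/s.

0.274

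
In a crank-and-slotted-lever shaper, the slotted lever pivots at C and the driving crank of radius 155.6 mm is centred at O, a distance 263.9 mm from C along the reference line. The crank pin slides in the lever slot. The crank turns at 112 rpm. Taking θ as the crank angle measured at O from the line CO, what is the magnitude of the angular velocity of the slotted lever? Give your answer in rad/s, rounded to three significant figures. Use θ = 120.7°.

ω = 11.73 rad/s (from 112 rpm).
Crank pin A relative to C: A = (d + r cosθ, r sinθ); lever angle φ = atan2(r sinθ, d + r cosθ).
Differentiating tanφ: φ̇ = rω(d cosθ + r)/(d² + r² + 2dr cosθ).
d² + r² + 2dr cosθ = |CA|² = 0.0519259 m²;  d cosθ + r = +0.020868 m.
|ω_lever| = |0.1556·11.73·+0.020868| / 0.0519259 = 0.73341 rad/s.

0.733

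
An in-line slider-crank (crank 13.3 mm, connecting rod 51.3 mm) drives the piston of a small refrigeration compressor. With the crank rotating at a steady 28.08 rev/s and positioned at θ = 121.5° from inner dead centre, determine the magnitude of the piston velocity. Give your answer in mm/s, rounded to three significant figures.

1720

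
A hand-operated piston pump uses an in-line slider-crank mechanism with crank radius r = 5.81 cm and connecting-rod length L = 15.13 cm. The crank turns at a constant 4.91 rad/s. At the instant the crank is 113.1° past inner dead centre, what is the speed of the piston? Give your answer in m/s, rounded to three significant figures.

0.220

ω = 4.91 rad/s
For an in-line slider-crank, x = r cosθ + √(L² − r² sin²θ), so v = −rω sinθ·[1 + r cosθ/√(L² − r² sin²θ)].
With r = 0.0581 m, L = 0.1513 m, θ = 113.1°: √(L² − r² sin²θ) = 0.14155 m.
v = −0.0581·4.91·0.91982·[1 + 0.0581·-0.39234/0.14155] = -0.22014 m/s.
|v| = 0.22014 m/s.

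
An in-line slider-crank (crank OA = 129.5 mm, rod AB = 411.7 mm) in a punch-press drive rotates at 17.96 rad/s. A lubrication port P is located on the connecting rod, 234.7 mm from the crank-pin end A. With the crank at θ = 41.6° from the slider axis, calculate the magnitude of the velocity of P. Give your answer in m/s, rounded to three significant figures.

ω = 17.96 rad/s.  Crank-pin speed |V_A| = rω = 2.3258 m/s, perpendicular to OA.
Rod angle: sinφ = −(r/L) sinθ ⇒ φ = -12.054°; ω_rod = −rω cosθ/√(L²−r²sin²θ) = -4.3198 rad/s.
V_P = V_A + ω_rod × AP, with AP = 0.2347 m along the rod.
Components: V_Px = −rω sinθ − a·ω_rod·sinφ = -1.7559 m/s;  V_Py = rω cosθ + a·ω_rod·cosφ = +0.74774 m/s.
|V_P| = √(V_Px² + V_Py²) = 1.9085 m/s.

1.91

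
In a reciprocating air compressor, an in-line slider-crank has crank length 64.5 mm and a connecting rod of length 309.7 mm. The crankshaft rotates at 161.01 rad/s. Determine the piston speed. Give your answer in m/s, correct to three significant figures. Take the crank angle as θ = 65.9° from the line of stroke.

10.3

ω = 161 rad/s
For an in-line slider-crank, x = r cosθ + √(L² − r² sin²θ), so v = −rω sinθ·[1 + r cosθ/√(L² − r² sin²θ)].
With r = 0.0645 m, L = 0.3097 m, θ = 65.9°: √(L² − r² sin²θ) = 0.30405 m.
v = −0.0645·161·0.91283·[1 + 0.0645·0.40833/0.30405] = -10.301 m/s.
|v| = 10.301 m/s.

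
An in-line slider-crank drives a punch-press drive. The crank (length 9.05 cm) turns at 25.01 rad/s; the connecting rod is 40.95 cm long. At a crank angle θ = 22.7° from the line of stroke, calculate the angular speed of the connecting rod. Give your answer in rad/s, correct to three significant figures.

5.12

ω = 25.01 rad/s
The rod makes angle φ with the slider axis where L sinφ = r sinθ; differentiating, L cosφ·φ̇ = r ω cosθ.
L cosφ = √(L² − r² sin²θ) = 0.40801 m.
|ω_rod| = r ω |cosθ| / √(L² − r² sin²θ) = 0.0905·25.01·0.92254/0.40801 = 5.1177 rad/s.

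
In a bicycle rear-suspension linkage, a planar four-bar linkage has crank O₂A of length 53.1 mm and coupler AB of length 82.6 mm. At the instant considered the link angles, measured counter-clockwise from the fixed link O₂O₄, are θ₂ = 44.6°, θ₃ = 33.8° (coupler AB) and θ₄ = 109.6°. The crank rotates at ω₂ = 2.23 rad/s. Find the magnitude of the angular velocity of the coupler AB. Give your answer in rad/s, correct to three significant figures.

1.34

ω₂ = 2.23 rad/s
Differentiating the loop-closure r₂e^{iθ₂}+r₃e^{iθ₃}=r₁+r₄e^{iθ₄} gives r₂ω₂e^{iθ₂}+r₃ω₃e^{iθ₃}=r₄ω₄e^{iθ₄}.
Eliminating the other unknown: ω₃ = r₂ω₂ sin(θ₄−θ₂) / [r₃ sin(θ₃−θ₄)].
Numerator sine = +0.90631; denominator sine = -0.96945.
Result = 0.0531·2.23·(+0.90631) / (0.0826·(-0.96945)) = -1.3402 rad/s; magnitude 1.3402 rad/s.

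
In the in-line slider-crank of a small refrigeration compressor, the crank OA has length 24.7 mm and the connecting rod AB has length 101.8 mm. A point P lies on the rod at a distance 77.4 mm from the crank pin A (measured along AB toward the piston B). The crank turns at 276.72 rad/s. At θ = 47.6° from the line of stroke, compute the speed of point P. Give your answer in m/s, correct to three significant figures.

5.79

ω = 276.7 rad/s.  Crank-pin speed |V_A| = rω = 6.835 m/s, perpendicular to OA.
Rod angle: sinφ = −(r/L) sinθ ⇒ φ = -10.322°; ω_rod = −rω cosθ/√(L²−r²sin²θ) = -46.018 rad/s.
V_P = V_A + ω_rod × AP, with AP = 0.0774 m along the rod.
Components: V_Px = −rω sinθ − a·ω_rod·sinφ = -5.6855 m/s;  V_Py = rω cosθ + a·ω_rod·cosφ = +1.1047 m/s.
|V_P| = √(V_Px² + V_Py²) = 5.7918 m/s.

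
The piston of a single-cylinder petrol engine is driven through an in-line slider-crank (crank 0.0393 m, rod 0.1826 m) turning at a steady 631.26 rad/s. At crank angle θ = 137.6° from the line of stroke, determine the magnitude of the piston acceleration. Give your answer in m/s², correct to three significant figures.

11200

ω = 631.3 rad/s
x(θ) = r cosθ + √(L² − r² sin²θ); with ω constant, a = ω²·d²x/dθ².
d²x/dθ² = −r cosθ − r²(cos2θ)/√u − r⁴ sin²2θ/(4u^{3/2}),  u = L² − r² sin²θ = 0.0326405 m².
Substituting r = 0.0393 m, L = 0.1826 m, θ = 137.6°: d²x/dθ² = +0.028146 m.
a = ω²·d²x/dθ² = (631.3)²·(+0.028146) = +11216 m/s²;  |a| = 11216 m/s².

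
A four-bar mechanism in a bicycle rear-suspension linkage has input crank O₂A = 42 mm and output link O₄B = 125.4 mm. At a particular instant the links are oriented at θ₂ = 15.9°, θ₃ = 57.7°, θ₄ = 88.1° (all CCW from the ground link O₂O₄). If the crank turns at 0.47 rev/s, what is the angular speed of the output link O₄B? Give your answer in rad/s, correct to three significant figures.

1.30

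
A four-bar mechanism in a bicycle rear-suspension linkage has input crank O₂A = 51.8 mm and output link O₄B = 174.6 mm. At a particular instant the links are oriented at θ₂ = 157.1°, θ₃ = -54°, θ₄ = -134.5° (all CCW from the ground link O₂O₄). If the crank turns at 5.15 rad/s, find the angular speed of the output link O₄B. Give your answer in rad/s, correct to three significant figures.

ω₂ = 5.15 rad/s
Differentiating the loop-closure r₂e^{iθ₂}+r₃e^{iθ₃}=r₁+r₄e^{iθ₄} gives r₂ω₂e^{iθ₂}+r₃ω₃e^{iθ₃}=r₄ω₄e^{iθ₄}.
Eliminating the other unknown: ω₄ = r₂ω₂ sin(θ₂−θ₃) / [r₄ sin(θ₄−θ₃)].
Numerator sine = -0.51653; denominator sine = -0.98629.
Result = 0.0518·5.15·(-0.51653) / (0.1746·(-0.98629)) = +0.80018 rad/s; magnitude 0.80018 rad/s.

0.800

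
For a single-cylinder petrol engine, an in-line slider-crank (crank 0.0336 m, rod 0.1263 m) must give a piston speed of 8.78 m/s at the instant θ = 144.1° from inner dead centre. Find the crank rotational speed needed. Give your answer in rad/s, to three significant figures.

For an in-line slider-crank, |v_piston| = rω|sinθ|·[1 + r cosθ/√(L² − r² sin²θ)].
With r = 0.0336 m, L = 0.1263 m, θ = 144.1°: the bracketed kinematic factor |dx/dθ| = 0.015404 m.
ω = v/|dx/dθ| = 8.78/0.015404 = 569.99 rad/s.

570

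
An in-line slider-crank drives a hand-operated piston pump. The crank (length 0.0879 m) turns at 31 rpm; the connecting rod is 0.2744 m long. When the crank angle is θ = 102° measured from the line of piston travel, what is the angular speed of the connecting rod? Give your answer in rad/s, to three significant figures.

0.228

ω = 3.246 rad/s (converted from 31 rpm).
The rod makes angle φ with the slider axis where L sinφ = r sinθ; differentiating, L cosφ·φ̇ = r ω cosθ.
L cosφ = √(L² − r² sin²θ) = 0.26058 m.
|ω_rod| = r ω |cosθ| / √(L² − r² sin²θ) = 0.0879·3.246·0.20791/0.26058 = 0.22767 rad/s.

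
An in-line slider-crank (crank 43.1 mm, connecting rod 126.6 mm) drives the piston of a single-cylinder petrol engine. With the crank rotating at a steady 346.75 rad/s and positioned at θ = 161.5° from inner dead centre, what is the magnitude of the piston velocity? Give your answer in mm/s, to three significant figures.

ω = 346.8 rad/s
For an in-line slider-crank, x = r cosθ + √(L² − r² sin²θ), so v = −rω sinθ·[1 + r cosθ/√(L² − r² sin²θ)].
With r = 0.0431 m, L = 0.1266 m, θ = 161.5°: √(L² − r² sin²θ) = 0.12586 m.
v = −0.0431·346.8·0.31730·[1 + 0.0431·-0.94832/0.12586] = -3.2021 m/s.
|v| = 3.2021 m/s = 3202.1 mm/s.

3200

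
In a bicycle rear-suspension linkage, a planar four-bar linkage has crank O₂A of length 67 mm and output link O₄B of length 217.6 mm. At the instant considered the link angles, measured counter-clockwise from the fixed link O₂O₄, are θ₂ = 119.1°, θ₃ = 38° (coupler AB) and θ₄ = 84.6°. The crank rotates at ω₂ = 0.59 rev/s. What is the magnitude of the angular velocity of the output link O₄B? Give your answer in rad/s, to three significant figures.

1.55

ω₂ = 3.707 rad/s (from 0.59 rev/s).
Differentiating the loop-closure r₂e^{iθ₂}+r₃e^{iθ₃}=r₁+r₄e^{iθ₄} gives r₂ω₂e^{iθ₂}+r₃ω₃e^{iθ₃}=r₄ω₄e^{iθ₄}.
Eliminating the other unknown: ω₄ = r₂ω₂ sin(θ₂−θ₃) / [r₄ sin(θ₄−θ₃)].
Numerator sine = +0.98796; denominator sine = +0.72657.
Result = 0.067·3.707·(+0.98796) / (0.2176·(+0.72657)) = +1.5521 rad/s; magnitude 1.5521 rad/s.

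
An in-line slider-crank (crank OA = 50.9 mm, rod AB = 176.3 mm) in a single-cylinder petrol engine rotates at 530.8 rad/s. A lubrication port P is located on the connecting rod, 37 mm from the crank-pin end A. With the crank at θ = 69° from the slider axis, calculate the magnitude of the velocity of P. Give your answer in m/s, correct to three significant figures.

26.9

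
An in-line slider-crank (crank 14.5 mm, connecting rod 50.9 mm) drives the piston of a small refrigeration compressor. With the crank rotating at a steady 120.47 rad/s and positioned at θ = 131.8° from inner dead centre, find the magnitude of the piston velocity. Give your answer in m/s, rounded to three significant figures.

1.05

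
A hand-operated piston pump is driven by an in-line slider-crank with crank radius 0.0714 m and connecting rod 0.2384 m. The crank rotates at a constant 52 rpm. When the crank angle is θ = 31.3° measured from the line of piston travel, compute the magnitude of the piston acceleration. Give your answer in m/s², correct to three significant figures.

ω = 2π·52/60 = 5.445 rad/s
x(θ) = r cosθ + √(L² − r² sin²θ); with ω constant, a = ω²·d²x/dθ².
d²x/dθ² = −r cosθ − r²(cos2θ)/√u − r⁴ sin²2θ/(4u^{3/2}),  u = L² − r² sin²θ = 0.0554586 m².
Substituting r = 0.0714 m, L = 0.2384 m, θ = 31.3°: d²x/dθ² = -0.071363 m.
a = ω²·d²x/dθ² = (5.445)²·(-0.071363) = -2.1161 m/s²;  |a| = 2.1161 m/s².

2.12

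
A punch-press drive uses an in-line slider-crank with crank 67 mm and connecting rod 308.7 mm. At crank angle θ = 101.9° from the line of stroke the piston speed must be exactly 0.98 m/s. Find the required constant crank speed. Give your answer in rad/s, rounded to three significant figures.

15.7

For an in-line slider-crank, |v_piston| = rω|sinθ|·[1 + r cosθ/√(L² − r² sin²θ)].
With r = 0.067 m, L = 0.3087 m, θ = 101.9°: the bracketed kinematic factor |dx/dθ| = 0.062558 m.
ω = v/|dx/dθ| = 0.98/0.062558 = 15.666 rad/s.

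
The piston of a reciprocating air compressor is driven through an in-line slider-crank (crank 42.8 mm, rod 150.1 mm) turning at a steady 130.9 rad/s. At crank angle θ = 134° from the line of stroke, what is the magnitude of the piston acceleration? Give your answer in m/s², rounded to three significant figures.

512

ω = 130.9 rad/s
x(θ) = r cosθ + √(L² − r² sin²θ); with ω constant, a = ω²·d²x/dθ².
d²x/dθ² = −r cosθ − r²(cos2θ)/√u − r⁴ sin²2θ/(4u^{3/2}),  u = L² − r² sin²θ = 0.0215821 m².
Substituting r = 0.0428 m, L = 0.1501 m, θ = 134°: d²x/dθ² = +0.029902 m.
a = ω²·d²x/dθ² = (130.9)²·(+0.029902) = +512.37 m/s²;  |a| = 512.37 m/s².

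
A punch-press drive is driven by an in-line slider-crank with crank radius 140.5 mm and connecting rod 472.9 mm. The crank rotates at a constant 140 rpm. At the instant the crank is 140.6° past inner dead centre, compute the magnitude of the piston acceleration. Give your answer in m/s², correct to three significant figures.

ω = 2π·140/60 = 14.66 rad/s
x(θ) = r cosθ + √(L² − r² sin²θ); with ω constant, a = ω²·d²x/dθ².
d²x/dθ² = −r cosθ − r²(cos2θ)/√u − r⁴ sin²2θ/(4u^{3/2}),  u = L² − r² sin²θ = 0.215681 m².
Substituting r = 0.1405 m, L = 0.4729 m, θ = 140.6°: d²x/dθ² = +0.099377 m.
a = ω²·d²x/dθ² = (14.66)²·(+0.099377) = +21.36 m/s²;  |a| = 21.36 m/s².

21.4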